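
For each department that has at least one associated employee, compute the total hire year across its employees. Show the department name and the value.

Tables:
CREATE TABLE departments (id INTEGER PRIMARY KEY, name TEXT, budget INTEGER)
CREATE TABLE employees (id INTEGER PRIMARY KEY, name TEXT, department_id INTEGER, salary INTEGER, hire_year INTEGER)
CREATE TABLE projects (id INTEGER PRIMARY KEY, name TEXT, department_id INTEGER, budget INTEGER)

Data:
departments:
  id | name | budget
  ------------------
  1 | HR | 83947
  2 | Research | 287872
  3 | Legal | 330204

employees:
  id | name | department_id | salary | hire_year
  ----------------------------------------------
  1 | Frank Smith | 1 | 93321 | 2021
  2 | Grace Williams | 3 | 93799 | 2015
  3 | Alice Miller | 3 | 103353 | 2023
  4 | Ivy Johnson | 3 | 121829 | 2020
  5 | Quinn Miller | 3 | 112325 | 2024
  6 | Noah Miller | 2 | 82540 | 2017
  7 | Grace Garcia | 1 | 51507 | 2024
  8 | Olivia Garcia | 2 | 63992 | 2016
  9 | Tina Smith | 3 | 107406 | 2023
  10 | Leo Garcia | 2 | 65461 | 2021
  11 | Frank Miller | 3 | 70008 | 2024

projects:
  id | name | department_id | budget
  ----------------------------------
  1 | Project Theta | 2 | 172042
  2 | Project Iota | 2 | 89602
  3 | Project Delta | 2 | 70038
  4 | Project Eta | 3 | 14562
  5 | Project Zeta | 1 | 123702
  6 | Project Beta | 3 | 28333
SELECT p.name, SUM(c.hire_year) AS sum_hire_year FROM employees c JOIN departments p ON c.department_id = p.id GROUP BY p.id, p.name

Execution result:
name | sum_hire_year
HR | 4045
Research | 6054
Legal | 12129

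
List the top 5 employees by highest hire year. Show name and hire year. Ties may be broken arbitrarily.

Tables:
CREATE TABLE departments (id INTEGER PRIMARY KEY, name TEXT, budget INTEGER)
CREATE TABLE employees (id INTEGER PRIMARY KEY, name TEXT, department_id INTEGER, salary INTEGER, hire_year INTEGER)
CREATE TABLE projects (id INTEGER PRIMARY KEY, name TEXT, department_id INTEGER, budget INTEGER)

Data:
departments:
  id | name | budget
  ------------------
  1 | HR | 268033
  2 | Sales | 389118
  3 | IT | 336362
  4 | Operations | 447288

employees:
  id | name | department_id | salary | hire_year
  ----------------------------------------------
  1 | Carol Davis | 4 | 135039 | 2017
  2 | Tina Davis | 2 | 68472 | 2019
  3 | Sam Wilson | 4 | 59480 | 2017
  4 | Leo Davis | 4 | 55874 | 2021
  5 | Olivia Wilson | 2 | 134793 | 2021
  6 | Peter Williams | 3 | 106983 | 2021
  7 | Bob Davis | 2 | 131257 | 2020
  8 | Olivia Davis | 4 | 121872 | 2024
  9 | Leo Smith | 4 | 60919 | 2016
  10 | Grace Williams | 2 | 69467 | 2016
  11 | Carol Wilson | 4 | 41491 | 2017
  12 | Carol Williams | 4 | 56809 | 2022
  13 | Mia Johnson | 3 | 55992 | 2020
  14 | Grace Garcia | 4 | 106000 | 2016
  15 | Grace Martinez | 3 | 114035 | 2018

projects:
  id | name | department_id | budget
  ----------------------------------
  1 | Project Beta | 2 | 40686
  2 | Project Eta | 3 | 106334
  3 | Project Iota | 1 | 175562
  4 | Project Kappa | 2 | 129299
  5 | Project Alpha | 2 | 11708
SELECT name, hire_year FROM employees ORDER BY hire_year DESC LIMIT 5

Execution result:
name | hire_year
Olivia Davis | 2024
Carol Williams | 2022
Leo Davis | 2021
Olivia Wilson | 2021
Peter Williams | 2021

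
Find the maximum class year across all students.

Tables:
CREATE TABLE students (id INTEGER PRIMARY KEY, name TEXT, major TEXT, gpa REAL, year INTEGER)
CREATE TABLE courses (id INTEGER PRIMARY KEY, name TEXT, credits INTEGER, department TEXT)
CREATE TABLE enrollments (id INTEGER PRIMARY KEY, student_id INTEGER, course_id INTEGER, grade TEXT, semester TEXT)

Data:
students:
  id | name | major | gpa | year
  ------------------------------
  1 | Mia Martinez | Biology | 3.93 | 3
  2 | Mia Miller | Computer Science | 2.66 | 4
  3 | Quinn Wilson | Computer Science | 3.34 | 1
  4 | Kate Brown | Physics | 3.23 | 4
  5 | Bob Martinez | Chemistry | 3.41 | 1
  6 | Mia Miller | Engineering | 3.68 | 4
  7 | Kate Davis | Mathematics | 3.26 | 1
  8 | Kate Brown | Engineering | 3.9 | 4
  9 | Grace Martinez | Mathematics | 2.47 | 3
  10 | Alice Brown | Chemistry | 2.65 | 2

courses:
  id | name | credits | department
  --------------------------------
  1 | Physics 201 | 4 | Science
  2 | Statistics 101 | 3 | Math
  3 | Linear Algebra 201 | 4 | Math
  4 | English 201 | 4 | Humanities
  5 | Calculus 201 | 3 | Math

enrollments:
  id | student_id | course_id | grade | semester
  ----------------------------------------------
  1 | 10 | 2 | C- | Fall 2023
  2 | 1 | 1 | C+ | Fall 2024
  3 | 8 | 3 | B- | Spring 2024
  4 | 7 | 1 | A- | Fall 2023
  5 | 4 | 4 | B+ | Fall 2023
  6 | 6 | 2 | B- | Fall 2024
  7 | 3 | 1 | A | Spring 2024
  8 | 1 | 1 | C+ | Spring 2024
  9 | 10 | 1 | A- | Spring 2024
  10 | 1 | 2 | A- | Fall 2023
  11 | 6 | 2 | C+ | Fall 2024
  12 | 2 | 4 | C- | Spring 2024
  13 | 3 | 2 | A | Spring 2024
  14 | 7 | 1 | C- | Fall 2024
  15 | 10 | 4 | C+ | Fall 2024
SELECT MAX(year) FROM students

Execution result:
4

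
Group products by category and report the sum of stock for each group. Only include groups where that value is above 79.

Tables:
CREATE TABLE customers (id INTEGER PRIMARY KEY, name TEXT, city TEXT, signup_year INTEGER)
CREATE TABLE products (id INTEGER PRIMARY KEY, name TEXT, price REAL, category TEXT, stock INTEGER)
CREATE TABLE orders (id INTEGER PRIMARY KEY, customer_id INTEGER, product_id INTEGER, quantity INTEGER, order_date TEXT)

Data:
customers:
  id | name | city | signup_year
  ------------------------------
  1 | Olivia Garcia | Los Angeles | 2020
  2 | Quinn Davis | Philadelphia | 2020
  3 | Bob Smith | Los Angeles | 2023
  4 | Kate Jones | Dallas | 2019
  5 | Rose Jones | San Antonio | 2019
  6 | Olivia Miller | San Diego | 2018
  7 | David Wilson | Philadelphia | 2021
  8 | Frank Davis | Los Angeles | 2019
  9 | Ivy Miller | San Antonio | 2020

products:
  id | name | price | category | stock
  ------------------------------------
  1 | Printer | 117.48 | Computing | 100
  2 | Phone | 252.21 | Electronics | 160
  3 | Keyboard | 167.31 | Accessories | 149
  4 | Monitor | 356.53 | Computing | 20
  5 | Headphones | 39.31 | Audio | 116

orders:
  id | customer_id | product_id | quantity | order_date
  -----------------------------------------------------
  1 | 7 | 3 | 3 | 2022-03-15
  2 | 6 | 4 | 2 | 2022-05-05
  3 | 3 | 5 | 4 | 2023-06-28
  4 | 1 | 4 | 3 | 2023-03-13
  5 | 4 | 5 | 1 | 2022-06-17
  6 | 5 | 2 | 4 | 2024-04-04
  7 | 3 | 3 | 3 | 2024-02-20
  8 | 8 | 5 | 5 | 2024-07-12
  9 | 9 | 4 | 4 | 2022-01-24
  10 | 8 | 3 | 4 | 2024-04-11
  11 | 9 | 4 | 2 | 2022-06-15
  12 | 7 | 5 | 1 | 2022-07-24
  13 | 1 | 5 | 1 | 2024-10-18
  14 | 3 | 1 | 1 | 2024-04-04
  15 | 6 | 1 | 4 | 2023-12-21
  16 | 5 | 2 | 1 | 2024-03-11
SELECT category, SUM(stock) AS sum_stock FROM products GROUP BY category HAVING SUM(stock) > 79

Execution result:
category | sum_stock
Accessories | 149
Audio | 116
Computing | 120
Electronics | 160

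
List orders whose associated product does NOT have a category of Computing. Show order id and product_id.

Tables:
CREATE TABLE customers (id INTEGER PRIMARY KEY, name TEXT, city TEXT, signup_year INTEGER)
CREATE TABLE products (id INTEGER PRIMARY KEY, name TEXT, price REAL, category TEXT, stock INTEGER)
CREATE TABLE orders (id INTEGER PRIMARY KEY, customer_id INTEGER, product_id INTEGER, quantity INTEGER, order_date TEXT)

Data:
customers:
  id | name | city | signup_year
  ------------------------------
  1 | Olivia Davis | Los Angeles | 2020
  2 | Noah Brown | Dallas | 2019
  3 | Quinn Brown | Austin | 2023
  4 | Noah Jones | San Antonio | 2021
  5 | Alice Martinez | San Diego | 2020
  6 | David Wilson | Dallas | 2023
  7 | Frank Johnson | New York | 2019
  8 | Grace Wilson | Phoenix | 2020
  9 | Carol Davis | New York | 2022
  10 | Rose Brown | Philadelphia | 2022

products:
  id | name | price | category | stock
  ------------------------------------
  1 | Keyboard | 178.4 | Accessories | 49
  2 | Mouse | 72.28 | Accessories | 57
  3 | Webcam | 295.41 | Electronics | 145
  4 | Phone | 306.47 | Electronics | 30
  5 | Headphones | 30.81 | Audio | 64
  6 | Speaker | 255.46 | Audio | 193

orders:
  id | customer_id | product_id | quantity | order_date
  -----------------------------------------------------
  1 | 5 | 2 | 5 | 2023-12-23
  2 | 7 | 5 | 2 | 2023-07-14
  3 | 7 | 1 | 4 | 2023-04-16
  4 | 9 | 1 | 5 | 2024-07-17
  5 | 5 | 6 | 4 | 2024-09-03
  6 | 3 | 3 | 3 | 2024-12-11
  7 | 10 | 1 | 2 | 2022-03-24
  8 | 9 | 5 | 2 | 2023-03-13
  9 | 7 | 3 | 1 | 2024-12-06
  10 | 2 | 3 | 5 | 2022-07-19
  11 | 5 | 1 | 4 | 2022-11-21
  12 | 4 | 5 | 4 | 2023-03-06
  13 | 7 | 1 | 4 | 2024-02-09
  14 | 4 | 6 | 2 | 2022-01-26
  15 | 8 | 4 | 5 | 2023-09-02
SELECT id, product_id FROM orders WHERE product_id NOT IN (SELECT id FROM products WHERE category = 'Computing')

Execution result:
id | product_id
1 | 2
2 | 5
3 | 1
4 | 1
5 | 6
6 | 3
7 | 1
8 | 5
9 | 3
10 | 3
11 | 1
12 | 5
13 | 1
14 | 6
15 | 4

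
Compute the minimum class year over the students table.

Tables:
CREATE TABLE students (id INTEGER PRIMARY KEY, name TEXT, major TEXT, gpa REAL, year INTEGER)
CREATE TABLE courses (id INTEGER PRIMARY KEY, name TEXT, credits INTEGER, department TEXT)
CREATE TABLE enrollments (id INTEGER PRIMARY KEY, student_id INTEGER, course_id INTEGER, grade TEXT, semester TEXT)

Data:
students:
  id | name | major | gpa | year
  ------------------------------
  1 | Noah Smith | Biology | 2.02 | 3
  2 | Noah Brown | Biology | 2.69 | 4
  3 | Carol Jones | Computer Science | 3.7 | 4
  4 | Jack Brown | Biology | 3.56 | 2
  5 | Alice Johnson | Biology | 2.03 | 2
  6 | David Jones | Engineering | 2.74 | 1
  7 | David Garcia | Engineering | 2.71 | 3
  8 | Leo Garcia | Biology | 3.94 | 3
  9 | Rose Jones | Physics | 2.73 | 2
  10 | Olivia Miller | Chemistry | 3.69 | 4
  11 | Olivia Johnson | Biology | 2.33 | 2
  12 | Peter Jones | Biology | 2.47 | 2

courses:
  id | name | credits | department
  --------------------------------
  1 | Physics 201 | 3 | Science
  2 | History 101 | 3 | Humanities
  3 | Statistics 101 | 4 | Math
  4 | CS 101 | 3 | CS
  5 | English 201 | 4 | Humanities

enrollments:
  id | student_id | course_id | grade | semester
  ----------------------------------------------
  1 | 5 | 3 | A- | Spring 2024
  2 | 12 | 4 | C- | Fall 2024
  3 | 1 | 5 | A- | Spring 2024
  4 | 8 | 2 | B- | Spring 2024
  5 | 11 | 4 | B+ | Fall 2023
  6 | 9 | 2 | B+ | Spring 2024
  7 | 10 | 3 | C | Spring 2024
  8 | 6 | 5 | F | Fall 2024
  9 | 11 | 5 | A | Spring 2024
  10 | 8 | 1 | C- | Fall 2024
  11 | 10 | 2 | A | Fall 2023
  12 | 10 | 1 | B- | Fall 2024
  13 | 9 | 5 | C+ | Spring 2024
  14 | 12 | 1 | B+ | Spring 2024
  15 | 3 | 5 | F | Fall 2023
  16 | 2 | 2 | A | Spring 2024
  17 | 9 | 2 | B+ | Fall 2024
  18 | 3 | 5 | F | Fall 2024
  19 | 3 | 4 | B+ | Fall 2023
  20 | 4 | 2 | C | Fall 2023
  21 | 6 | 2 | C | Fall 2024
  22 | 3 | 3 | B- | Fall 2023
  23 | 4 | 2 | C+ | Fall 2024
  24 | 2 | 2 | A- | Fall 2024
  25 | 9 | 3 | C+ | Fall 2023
SELECT MIN(year) FROM students

Execution result:
1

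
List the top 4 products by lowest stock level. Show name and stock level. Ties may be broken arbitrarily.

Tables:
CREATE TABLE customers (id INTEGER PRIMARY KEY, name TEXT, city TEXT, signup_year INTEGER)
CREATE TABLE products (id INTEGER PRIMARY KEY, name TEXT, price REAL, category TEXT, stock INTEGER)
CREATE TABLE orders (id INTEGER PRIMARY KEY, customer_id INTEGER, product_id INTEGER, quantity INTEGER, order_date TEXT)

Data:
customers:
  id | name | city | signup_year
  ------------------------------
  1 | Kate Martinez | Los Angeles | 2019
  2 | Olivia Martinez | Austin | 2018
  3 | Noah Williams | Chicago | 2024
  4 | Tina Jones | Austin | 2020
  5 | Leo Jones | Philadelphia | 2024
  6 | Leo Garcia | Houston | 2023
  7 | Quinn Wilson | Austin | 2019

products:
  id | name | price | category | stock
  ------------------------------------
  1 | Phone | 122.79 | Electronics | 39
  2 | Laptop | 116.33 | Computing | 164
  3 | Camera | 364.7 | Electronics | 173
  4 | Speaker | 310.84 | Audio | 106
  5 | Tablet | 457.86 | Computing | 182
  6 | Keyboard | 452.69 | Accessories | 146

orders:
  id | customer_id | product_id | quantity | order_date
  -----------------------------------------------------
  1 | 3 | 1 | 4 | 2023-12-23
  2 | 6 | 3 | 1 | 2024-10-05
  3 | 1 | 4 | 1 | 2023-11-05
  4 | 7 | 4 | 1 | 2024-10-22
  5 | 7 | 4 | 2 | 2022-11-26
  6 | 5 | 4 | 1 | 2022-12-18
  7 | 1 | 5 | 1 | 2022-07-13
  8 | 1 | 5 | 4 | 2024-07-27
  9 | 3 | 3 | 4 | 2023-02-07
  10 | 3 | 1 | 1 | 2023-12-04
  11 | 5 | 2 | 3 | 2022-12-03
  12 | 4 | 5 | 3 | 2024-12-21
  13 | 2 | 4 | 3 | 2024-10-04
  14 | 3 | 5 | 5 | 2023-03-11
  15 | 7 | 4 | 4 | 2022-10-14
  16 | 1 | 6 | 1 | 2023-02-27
SELECT name, stock FROM products ORDER BY stock ASC LIMIT 4

Execution result:
name | stock
Phone | 39
Speaker | 106
Keyboard | 146
Laptop | 164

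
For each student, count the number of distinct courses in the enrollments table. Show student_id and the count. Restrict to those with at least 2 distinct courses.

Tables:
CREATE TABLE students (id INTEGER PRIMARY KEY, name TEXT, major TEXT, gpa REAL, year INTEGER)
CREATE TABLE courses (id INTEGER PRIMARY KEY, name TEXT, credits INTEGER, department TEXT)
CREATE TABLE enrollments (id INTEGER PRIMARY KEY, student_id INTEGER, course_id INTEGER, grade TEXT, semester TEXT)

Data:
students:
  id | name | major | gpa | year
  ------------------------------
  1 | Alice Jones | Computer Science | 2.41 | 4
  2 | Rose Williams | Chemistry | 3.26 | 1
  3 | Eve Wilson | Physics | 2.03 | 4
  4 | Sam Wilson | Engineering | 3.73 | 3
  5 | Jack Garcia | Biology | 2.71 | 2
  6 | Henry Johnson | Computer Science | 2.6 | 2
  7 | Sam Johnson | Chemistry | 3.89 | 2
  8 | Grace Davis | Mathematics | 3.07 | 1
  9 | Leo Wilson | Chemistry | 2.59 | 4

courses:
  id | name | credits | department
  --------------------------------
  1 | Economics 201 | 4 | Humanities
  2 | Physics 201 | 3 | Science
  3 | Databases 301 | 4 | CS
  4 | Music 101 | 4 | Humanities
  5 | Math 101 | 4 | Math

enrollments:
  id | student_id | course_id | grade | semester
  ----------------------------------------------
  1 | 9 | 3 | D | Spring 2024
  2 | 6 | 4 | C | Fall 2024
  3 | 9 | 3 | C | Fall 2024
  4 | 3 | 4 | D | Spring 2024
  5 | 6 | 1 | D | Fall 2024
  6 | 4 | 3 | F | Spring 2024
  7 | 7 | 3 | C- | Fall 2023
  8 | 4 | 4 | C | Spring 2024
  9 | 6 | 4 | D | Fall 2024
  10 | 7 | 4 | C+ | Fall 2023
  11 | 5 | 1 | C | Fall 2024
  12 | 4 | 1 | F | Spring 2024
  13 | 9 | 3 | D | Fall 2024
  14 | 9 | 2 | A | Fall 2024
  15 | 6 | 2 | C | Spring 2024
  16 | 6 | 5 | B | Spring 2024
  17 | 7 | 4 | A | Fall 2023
SELECT student_id, COUNT(DISTINCT course_id) AS distinct_course_count FROM enrollments GROUP BY student_id HAVING COUNT(DISTINCT course_id) >= 2

Execution result:
student_id | distinct_course_count
4 | 3
6 | 4
7 | 2
9 | 2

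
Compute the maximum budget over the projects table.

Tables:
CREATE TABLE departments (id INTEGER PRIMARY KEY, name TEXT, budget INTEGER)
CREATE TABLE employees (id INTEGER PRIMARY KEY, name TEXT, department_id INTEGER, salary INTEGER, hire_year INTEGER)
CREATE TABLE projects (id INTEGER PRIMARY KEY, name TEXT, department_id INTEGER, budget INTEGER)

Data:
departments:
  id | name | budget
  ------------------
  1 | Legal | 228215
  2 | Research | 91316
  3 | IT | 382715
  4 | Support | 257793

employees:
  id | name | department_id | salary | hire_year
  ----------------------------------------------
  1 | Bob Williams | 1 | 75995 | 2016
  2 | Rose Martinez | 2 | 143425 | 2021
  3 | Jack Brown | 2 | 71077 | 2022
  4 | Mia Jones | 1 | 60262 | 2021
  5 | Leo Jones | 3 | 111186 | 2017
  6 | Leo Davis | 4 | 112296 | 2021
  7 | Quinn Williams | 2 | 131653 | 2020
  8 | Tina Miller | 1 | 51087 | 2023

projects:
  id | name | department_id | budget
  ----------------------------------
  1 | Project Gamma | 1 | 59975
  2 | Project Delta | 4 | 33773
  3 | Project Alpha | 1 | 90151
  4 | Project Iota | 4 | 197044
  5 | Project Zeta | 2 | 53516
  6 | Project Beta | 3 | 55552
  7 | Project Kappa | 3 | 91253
SELECT MAX(budget) FROM projects

Execution result:
197044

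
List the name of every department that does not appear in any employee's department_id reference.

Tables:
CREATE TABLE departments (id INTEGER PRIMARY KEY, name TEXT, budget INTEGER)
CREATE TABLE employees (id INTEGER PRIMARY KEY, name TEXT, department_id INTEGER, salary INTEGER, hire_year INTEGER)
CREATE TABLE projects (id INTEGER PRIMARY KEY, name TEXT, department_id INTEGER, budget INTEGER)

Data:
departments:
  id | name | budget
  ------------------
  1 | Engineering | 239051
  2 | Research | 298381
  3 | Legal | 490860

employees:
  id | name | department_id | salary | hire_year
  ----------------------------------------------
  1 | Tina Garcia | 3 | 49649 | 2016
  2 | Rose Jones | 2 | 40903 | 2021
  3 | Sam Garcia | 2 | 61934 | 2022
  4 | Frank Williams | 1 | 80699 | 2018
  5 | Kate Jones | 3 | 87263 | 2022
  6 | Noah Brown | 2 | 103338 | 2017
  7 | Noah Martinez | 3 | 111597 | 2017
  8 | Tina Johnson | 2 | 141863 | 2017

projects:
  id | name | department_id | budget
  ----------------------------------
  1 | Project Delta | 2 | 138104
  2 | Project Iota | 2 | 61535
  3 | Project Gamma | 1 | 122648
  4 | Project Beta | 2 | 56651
SELECT p.name FROM departments p LEFT JOIN employees c ON c.department_id = p.id WHERE c.id IS NULL

Execution result:
(no rows)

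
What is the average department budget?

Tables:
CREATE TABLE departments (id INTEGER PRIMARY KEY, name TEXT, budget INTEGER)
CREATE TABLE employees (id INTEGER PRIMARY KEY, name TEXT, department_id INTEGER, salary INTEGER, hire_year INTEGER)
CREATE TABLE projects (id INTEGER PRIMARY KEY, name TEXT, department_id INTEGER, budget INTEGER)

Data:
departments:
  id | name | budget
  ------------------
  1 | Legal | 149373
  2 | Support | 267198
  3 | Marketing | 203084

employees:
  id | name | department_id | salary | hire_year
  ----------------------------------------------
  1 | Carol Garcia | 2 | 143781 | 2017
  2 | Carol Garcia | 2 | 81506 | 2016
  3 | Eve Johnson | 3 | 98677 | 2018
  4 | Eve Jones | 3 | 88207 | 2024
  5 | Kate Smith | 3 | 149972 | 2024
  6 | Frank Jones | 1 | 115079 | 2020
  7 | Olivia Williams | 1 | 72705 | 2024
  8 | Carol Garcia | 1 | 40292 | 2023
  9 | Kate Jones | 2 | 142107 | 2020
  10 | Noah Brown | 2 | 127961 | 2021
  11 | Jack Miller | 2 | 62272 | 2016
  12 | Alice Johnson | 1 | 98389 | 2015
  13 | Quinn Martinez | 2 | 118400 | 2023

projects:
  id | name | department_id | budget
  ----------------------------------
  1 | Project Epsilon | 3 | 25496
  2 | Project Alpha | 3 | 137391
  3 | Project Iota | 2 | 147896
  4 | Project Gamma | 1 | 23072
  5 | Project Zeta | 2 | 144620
SELECT AVG(budget) FROM departments

Execution result:
206551.67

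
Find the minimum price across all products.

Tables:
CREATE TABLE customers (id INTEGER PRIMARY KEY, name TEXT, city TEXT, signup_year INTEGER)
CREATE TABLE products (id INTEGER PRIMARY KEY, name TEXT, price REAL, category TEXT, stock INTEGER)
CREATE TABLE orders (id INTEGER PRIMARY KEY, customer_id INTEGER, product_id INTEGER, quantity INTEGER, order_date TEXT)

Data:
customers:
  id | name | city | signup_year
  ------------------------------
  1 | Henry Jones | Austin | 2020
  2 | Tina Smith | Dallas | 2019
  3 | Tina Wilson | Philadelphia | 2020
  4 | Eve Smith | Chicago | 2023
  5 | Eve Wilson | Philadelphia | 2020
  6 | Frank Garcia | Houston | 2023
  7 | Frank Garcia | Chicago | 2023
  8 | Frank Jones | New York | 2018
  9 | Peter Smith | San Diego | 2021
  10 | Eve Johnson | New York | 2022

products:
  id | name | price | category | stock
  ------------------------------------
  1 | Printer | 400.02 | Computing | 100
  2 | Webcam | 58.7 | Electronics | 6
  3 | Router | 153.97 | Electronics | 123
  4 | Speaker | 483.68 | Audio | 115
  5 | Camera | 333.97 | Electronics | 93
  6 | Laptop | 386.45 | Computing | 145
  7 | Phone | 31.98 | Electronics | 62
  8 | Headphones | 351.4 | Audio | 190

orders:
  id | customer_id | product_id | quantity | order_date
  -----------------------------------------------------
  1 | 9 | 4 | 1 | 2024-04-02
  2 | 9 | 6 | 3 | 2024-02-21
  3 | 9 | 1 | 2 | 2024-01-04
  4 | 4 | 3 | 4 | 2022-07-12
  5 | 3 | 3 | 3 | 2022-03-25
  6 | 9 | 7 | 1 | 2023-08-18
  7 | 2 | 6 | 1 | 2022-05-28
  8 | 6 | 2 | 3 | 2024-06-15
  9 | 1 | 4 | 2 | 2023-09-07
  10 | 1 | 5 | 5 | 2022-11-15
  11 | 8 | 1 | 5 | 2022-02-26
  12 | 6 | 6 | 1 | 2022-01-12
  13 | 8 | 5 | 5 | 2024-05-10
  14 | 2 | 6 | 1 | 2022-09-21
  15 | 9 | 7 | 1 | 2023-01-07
SELECT MIN(price) FROM products

Execution result:
31.98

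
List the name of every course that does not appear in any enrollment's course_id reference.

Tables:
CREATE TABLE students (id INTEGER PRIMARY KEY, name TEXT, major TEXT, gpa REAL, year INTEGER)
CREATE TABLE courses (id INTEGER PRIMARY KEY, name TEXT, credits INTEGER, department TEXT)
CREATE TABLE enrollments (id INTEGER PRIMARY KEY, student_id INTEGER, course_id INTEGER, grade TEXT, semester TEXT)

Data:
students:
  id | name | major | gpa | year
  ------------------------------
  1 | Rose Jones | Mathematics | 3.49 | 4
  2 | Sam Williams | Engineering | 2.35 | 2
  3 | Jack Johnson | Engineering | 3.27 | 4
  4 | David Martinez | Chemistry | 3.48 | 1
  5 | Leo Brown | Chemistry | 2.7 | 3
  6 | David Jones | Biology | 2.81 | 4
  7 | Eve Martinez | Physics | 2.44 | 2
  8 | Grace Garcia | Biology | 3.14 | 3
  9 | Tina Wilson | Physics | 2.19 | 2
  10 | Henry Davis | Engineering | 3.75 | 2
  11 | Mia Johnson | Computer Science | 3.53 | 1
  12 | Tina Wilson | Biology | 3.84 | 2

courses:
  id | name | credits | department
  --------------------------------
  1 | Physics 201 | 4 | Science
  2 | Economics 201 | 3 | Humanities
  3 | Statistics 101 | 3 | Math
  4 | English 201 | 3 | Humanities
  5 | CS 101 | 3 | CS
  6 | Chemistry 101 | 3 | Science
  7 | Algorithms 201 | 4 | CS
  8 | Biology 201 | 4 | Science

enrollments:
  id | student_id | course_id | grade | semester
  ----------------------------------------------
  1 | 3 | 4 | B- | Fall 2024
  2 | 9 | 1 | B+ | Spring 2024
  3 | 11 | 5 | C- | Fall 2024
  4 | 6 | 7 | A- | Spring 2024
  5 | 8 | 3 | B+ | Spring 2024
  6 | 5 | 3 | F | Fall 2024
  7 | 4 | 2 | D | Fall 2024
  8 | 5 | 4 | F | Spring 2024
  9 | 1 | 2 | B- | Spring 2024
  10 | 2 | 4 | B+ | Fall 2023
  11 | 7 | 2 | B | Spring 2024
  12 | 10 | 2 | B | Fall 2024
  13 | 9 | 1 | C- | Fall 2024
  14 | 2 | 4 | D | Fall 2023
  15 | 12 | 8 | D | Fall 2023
SELECT p.name FROM courses p LEFT JOIN enrollments c ON c.course_id = p.id WHERE c.id IS NULL

Execution result:
Chemistry 101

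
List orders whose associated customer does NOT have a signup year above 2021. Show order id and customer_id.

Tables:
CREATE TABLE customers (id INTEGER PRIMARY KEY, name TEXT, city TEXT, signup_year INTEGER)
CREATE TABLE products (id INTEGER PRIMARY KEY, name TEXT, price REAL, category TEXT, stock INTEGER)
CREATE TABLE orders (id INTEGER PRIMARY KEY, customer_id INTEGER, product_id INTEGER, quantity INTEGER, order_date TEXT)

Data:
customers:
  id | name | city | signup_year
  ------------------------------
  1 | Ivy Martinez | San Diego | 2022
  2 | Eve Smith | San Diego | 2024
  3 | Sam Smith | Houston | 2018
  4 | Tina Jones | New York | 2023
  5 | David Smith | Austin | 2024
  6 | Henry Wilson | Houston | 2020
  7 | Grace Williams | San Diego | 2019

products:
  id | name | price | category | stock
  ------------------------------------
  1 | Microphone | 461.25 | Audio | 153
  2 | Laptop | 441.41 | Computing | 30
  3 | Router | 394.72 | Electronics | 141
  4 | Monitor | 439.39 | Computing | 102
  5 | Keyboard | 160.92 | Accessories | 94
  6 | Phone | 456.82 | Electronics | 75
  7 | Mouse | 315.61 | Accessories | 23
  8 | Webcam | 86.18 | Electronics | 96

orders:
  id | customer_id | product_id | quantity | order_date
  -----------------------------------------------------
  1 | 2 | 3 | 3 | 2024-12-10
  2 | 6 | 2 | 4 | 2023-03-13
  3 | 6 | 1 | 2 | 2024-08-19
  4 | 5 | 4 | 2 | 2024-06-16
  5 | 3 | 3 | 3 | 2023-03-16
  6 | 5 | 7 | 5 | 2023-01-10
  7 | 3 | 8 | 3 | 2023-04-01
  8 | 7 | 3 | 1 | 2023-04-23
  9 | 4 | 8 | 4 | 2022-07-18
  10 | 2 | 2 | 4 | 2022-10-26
SELECT id, customer_id FROM orders WHERE customer_id NOT IN (SELECT id FROM customers WHERE signup_year > 2021)

Execution result:
id | customer_id
2 | 6
3 | 6
5 | 3
7 | 3
8 | 7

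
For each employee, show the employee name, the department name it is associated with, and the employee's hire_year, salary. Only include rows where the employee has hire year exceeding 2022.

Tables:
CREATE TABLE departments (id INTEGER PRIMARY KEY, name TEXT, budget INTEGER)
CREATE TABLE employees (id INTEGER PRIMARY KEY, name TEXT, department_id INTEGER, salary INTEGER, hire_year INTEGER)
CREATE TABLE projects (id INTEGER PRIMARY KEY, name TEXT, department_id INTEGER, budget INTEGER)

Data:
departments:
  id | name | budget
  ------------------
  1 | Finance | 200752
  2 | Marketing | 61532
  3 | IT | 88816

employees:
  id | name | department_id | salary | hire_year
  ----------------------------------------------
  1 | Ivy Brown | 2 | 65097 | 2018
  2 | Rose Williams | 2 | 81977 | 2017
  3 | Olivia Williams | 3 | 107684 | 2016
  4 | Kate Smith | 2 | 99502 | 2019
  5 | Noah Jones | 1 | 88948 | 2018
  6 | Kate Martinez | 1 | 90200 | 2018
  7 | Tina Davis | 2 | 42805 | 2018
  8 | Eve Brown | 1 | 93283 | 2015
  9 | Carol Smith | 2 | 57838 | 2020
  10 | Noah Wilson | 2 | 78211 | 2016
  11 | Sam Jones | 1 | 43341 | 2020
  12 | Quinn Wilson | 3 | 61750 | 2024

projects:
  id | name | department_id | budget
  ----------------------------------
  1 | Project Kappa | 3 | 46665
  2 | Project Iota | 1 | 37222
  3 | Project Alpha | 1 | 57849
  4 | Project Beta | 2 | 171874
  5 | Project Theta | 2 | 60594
SELECT c.name, p.name AS department, c.hire_year, c.salary FROM employees c JOIN departments p ON c.department_id = p.id WHERE c.hire_year > 2022

Execution result:
name | department | hire_year | salary
Quinn Wilson | IT | 2024 | 61750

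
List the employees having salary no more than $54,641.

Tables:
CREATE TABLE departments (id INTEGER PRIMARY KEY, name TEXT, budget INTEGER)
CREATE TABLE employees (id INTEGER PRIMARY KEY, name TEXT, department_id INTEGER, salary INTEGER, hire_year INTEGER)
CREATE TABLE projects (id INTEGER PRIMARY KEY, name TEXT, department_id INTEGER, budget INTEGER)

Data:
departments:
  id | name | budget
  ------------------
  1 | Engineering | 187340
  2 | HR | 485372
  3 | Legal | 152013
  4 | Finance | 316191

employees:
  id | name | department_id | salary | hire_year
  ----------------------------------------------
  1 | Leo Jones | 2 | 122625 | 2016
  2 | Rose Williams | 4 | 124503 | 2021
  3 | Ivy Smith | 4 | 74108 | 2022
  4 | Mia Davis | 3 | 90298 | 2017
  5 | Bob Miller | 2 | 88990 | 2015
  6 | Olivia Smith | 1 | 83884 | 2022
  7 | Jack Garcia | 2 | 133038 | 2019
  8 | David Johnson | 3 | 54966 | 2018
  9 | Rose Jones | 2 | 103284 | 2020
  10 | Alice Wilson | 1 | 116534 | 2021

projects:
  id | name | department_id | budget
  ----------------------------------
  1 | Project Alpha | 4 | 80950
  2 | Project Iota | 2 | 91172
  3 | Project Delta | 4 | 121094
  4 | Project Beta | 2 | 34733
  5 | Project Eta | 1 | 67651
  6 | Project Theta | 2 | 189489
SELECT name, salary FROM employees WHERE salary <= 54641

Execution result:
(no rows)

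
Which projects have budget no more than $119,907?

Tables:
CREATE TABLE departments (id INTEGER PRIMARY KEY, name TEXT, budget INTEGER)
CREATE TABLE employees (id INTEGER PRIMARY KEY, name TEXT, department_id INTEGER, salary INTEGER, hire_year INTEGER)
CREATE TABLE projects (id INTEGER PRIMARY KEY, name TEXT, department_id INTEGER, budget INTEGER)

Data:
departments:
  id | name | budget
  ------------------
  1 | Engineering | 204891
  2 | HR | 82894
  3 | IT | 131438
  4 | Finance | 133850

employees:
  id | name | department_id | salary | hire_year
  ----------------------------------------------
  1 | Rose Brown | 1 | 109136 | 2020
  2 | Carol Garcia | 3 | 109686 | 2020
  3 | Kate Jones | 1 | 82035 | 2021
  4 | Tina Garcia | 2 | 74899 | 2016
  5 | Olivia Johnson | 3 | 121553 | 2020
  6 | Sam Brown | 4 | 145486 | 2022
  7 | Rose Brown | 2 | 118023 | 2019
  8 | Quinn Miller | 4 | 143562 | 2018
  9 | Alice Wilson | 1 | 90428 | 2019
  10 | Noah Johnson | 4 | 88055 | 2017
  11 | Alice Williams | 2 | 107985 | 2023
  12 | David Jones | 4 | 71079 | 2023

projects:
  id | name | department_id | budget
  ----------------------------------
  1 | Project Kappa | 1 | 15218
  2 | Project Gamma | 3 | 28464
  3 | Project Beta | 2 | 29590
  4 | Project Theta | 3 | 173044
SELECT name, budget FROM projects WHERE budget <= 119907

Execution result:
name | budget
Project Kappa | 15218
Project Gamma | 28464
Project Beta | 29590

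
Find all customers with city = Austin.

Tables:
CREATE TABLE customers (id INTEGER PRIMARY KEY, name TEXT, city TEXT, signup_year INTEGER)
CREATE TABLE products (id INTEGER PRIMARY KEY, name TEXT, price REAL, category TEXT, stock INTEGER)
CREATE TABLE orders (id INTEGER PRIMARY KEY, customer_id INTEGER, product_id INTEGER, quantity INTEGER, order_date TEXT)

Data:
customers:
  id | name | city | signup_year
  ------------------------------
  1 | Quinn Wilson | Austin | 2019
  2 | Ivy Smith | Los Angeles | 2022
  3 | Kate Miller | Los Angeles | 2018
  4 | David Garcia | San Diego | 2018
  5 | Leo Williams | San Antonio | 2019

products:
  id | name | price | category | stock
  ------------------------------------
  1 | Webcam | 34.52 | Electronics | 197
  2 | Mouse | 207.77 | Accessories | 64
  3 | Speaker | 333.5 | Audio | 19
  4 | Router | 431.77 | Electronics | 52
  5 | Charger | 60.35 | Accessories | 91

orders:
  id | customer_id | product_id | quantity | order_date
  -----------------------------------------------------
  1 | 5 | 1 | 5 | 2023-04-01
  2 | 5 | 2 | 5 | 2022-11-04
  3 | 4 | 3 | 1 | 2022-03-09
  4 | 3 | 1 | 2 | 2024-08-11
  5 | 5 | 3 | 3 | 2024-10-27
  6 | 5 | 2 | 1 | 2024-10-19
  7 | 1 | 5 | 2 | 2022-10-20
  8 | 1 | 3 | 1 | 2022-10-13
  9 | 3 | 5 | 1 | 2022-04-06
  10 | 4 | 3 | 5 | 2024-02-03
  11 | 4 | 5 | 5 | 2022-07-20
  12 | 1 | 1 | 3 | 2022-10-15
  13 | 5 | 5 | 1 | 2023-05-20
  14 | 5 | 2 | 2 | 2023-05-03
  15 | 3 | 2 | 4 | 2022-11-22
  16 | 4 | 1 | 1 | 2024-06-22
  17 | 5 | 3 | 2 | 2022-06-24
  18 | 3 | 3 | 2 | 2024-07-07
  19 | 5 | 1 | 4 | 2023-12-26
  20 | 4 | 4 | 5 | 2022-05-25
SELECT name, city FROM customers WHERE city = 'Austin'

Execution result:
name | city
Quinn Wilson | Austin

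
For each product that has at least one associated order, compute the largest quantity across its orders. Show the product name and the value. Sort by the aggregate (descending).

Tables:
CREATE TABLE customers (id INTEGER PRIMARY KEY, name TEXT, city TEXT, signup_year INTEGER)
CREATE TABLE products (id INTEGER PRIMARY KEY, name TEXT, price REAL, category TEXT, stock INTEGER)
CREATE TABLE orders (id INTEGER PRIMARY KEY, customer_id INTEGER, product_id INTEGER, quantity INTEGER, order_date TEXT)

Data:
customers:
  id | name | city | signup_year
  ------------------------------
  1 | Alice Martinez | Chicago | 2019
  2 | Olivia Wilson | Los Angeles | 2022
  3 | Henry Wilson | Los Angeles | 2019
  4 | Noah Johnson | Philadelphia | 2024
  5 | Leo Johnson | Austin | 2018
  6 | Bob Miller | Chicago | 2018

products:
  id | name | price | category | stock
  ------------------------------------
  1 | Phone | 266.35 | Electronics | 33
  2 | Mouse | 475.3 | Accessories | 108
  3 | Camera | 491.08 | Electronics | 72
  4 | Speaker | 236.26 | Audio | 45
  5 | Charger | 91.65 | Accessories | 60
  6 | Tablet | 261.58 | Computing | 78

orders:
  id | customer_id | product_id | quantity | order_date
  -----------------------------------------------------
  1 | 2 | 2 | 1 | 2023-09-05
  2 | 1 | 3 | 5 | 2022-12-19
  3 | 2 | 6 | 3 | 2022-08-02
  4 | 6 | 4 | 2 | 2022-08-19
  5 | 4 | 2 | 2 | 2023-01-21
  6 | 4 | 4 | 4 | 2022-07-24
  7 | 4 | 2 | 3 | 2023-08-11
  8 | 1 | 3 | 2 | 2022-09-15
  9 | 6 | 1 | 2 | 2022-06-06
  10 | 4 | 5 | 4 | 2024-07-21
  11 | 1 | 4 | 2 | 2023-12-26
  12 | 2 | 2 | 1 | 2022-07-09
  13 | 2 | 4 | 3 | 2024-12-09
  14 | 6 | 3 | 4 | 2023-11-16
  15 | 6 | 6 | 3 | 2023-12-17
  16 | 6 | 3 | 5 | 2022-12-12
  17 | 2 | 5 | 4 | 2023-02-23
SELECT p.name, MAX(c.quantity) AS max_quantity FROM orders c JOIN products p ON c.product_id = p.id GROUP BY p.id, p.name ORDER BY max_quantity DESC

Execution result:
name | max_quantity
Camera | 5
Speaker | 4
Charger | 4
Mouse | 3
Tablet | 3
Phone | 2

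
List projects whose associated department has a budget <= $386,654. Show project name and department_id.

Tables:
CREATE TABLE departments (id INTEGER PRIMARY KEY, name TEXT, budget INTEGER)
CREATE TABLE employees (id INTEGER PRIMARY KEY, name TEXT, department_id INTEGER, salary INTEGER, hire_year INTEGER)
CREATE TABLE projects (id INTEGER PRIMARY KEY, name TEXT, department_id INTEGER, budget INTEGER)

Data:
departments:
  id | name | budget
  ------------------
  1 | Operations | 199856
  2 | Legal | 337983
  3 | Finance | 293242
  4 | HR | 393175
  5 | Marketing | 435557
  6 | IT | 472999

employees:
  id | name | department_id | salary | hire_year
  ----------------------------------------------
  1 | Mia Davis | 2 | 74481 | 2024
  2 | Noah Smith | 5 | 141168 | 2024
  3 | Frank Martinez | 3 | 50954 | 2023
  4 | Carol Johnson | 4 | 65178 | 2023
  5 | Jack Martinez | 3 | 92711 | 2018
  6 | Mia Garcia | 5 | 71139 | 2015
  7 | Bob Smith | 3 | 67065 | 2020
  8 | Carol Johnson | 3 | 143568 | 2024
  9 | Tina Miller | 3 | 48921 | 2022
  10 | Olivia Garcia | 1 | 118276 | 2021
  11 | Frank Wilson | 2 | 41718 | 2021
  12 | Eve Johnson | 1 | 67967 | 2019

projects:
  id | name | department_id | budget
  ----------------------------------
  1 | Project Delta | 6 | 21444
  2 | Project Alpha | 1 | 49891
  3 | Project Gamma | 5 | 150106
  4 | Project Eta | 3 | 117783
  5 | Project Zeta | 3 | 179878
SELECT name, department_id FROM projects WHERE department_id IN (SELECT id FROM departments WHERE budget <= 386654)

Execution result:
name | department_id
Project Alpha | 1
Project Eta | 3
Project Zeta | 3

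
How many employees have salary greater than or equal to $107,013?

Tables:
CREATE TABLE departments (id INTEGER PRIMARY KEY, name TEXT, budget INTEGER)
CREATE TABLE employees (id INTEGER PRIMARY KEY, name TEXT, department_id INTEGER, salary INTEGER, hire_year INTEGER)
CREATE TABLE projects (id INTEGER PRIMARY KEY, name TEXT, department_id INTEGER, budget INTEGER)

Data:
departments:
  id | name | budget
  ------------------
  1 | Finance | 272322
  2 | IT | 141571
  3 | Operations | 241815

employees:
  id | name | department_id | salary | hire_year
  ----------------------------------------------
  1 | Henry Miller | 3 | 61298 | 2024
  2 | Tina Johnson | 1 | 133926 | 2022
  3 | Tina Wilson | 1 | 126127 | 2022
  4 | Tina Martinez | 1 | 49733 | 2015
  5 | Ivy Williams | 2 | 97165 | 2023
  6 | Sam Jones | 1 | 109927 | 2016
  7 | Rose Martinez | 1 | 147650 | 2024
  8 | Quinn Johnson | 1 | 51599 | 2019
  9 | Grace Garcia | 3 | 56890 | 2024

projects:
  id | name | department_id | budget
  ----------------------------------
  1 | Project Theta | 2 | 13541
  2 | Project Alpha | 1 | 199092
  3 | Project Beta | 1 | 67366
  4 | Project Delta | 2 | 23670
SELECT COUNT(*) FROM employees WHERE salary >= 107013

Execution result:
4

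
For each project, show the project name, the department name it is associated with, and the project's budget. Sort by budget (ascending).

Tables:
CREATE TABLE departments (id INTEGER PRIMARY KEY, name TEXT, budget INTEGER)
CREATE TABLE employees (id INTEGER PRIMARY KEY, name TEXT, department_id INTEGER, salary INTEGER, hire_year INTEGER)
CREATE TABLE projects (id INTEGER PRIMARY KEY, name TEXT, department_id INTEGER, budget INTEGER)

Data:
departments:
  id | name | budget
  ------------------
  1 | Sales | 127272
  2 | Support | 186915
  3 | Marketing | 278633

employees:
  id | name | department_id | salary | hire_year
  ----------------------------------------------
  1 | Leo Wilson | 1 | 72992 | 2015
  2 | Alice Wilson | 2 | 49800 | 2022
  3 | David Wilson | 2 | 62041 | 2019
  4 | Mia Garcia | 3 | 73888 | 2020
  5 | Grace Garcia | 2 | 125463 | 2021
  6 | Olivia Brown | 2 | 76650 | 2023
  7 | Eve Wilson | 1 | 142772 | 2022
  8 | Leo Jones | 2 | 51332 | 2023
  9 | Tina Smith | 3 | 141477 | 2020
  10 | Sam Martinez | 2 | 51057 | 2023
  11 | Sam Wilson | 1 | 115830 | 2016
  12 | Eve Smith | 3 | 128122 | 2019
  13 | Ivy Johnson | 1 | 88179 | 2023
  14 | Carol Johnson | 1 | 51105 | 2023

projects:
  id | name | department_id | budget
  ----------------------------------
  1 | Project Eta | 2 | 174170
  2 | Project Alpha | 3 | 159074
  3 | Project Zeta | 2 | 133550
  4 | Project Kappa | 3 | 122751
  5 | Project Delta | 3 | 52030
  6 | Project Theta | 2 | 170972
SELECT c.name, p.name AS department, c.budget FROM projects c JOIN departments p ON c.department_id = p.id ORDER BY c.budget ASC

Execution result:
name | department | budget
Project Delta | Marketing | 52030
Project Kappa | Marketing | 122751
Project Zeta | Support | 133550
Project Alpha | Marketing | 159074
Project Theta | Support | 170972
Project Eta | Support | 174170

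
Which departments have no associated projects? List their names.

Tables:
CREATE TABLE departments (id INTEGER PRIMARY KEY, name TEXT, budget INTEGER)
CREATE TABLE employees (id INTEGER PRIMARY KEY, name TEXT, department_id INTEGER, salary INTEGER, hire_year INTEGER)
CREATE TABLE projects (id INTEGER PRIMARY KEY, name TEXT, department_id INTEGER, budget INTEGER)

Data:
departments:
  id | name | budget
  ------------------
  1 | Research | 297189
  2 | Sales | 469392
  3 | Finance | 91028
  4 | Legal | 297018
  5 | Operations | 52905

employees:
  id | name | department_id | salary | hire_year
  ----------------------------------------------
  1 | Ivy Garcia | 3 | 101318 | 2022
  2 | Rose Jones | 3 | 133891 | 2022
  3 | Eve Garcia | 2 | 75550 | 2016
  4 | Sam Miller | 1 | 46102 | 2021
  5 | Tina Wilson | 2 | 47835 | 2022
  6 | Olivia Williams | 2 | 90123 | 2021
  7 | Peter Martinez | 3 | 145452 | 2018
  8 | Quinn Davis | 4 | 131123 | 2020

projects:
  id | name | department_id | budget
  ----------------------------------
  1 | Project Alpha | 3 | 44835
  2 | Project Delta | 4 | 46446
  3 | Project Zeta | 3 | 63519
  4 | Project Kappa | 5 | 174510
SELECT p.name FROM departments p LEFT JOIN projects c ON c.department_id = p.id WHERE c.id IS NULL

Execution result:
name
Research
Sales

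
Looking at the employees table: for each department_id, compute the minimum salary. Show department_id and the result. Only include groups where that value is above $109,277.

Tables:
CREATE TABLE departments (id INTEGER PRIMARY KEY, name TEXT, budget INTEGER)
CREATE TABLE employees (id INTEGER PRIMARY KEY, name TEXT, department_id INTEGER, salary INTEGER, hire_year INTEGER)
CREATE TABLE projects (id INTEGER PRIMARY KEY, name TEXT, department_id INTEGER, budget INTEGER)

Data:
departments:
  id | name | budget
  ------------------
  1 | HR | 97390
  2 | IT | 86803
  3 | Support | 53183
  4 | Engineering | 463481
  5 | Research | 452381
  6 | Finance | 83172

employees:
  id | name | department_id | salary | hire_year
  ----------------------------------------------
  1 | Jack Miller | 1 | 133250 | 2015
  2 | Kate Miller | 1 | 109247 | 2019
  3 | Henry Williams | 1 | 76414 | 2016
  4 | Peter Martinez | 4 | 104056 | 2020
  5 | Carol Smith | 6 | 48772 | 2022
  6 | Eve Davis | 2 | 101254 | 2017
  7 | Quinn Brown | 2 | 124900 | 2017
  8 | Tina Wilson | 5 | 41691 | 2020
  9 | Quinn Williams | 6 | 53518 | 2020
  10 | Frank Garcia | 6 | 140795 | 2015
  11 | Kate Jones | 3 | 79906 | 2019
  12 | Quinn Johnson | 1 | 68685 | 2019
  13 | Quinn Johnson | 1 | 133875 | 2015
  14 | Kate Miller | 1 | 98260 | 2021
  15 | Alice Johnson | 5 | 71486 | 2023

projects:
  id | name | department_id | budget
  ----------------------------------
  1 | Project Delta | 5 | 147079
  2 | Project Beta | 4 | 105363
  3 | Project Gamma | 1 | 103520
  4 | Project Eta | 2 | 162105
SELECT department_id, MIN(salary) AS min_salary FROM employees GROUP BY department_id HAVING MIN(salary) > 109277

Execution result:
(no rows)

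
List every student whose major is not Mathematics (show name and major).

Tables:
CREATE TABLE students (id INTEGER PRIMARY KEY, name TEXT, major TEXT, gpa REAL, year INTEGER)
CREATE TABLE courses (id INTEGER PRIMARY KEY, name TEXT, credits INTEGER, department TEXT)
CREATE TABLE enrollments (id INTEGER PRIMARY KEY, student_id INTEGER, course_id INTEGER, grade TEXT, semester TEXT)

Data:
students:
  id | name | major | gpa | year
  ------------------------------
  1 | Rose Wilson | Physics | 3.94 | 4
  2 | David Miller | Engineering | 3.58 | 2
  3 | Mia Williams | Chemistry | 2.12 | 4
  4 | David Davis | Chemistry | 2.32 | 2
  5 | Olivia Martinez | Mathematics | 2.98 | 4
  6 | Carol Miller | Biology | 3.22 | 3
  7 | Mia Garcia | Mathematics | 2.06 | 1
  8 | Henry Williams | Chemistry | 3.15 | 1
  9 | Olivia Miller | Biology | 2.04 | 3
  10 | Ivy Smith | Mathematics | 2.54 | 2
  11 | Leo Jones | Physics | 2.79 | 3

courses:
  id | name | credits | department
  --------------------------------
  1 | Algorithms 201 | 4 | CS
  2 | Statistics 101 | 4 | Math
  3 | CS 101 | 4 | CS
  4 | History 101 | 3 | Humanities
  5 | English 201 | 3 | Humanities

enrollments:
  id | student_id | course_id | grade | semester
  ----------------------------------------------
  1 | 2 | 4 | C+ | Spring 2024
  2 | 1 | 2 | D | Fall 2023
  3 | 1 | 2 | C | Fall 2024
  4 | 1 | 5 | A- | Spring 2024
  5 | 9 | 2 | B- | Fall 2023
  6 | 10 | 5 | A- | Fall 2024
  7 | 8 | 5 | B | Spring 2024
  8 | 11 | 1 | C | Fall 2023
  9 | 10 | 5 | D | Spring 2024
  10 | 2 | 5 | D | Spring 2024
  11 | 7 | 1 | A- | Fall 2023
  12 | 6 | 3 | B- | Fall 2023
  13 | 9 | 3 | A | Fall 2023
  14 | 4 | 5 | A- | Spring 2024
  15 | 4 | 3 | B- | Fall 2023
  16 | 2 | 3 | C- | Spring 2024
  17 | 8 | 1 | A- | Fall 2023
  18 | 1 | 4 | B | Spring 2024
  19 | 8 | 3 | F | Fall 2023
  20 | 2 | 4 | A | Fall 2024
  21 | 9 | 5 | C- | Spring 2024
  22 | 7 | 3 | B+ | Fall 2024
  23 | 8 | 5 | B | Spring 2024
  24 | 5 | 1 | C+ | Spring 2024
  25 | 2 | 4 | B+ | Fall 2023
SELECT name, major FROM students WHERE major <> 'Mathematics'

Execution result:
name | major
Rose Wilson | Physics
David Miller | Engineering
Mia Williams | Chemistry
David Davis | Chemistry
Carol Miller | Biology
Henry Williams | Chemistry
Olivia Miller | Biology
Leo Jones | Physics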